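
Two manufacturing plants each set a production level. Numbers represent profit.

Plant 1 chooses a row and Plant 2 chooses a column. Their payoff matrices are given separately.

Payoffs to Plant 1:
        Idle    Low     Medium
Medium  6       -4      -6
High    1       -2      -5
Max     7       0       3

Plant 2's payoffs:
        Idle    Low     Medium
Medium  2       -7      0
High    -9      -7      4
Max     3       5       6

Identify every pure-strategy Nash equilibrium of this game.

(Max, Medium)

Mark each player's best response to every combination of opponents' strategies; a profile where every player is best-responding is a pure Nash equilibrium.
Plant 1 against Idle: payoffs 6, 1, 7 → best response Max.
Plant 1 against Low: payoffs -4, -2, 0 → best response Max.
Plant 1 against Medium: payoffs -6, -5, 3 → best response Max.
Plant 2 against Medium: payoffs 2, -7, 0 → best response Idle.
Plant 2 against High: payoffs -9, -7, 4 → best response Medium.
Plant 2 against Max: payoffs 3, 5, 6 → best response Medium.
Mutual best responses: (Max, Medium).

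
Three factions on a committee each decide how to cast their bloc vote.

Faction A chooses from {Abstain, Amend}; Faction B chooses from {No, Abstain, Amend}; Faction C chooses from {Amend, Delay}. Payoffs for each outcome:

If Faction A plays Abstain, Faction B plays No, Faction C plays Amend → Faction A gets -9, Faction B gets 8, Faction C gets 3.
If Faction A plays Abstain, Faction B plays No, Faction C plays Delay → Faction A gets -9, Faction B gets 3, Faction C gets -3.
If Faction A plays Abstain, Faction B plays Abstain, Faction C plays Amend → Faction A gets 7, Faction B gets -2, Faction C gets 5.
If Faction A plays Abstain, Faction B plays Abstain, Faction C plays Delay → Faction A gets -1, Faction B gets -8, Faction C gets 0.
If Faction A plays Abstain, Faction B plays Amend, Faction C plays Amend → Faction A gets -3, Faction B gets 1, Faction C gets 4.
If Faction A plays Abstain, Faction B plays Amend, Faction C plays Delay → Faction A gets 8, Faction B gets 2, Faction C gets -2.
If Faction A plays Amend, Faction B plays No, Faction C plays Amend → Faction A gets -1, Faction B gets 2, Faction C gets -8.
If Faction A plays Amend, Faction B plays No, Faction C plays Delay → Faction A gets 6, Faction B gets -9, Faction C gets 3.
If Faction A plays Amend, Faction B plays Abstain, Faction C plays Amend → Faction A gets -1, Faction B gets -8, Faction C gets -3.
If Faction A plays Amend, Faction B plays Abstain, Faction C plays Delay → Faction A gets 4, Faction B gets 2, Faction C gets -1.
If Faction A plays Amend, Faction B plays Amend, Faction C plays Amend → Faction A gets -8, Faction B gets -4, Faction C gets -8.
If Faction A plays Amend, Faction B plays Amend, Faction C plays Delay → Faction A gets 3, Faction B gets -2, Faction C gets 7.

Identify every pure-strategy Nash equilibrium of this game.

For each player, find the best response to each opponent profile; mutual best responses are the pure NE.
Faction A against (No, Amend): payoffs -9, -1 → best response Amend.
Faction A against (No, Delay): payoffs -9, 6 → best response Amend.
Faction A against (Abstain, Amend): payoffs 7, -1 → best response Abstain.
Faction A against (Abstain, Delay): payoffs -1, 4 → best response Amend.
Faction A against (Amend, Amend): payoffs -3, -8 → best response Abstain.
Faction A against (Amend, Delay): payoffs 8, 3 → best response Abstain.
Faction B against (Abstain, Amend): payoffs 8, -2, 1 → best response No.
Faction B against (Abstain, Delay): payoffs 3, -8, 2 → best response No.
Faction B against (Amend, Amend): payoffs 2, -8, -4 → best response No.
Faction B against (Amend, Delay): payoffs -9, 2, -2 → best response Abstain.
Faction C against (Abstain, No): payoffs 3, -3 → best response Amend.
Faction C against (Abstain, Abstain): payoffs 5, 0 → best response Amend.
Faction C against (Abstain, Amend): payoffs 4, -2 → best response Amend.
Faction C against (Amend, No): payoffs -8, 3 → best response Delay.
Faction C against (Amend, Abstain): payoffs -3, -1 → best response Delay.
Faction C against (Amend, Amend): payoffs -8, 7 → best response Delay.
Mutual best responses: (Amend, Abstain, Delay).

(Amend, Abstain, Delay)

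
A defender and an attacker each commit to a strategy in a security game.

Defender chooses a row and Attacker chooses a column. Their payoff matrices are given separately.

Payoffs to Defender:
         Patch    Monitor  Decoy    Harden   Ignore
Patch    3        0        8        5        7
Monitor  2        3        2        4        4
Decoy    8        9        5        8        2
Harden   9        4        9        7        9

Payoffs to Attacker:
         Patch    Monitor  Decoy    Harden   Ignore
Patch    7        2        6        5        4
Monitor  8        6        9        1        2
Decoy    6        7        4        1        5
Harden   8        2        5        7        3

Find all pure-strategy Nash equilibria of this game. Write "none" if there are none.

Pure-strategy Nash equilibria: (Decoy, Monitor), (Harden, Patch)

(Patch, Patch): Defender can switch to Decoy (3 → 8). Not NE.
(Patch, Monitor): Defender can switch to Monitor (0 → 3). Not NE.
(Patch, Decoy): Defender can switch to Harden (8 → 9). Not NE.
(Patch, Harden): Defender can switch to Decoy (5 → 8). Not NE.
(Patch, Ignore): Defender can switch to Harden (7 → 9). Not NE.
(Monitor, Patch): Defender can switch to Patch (2 → 3). Not NE.
(Decoy, Monitor): Defender gets 9, best alternative 4; Attacker gets 7, best alternative 6. No profitable deviation — NE.
(Harden, Patch): Defender gets 9, best alternative 8; Attacker gets 8, best alternative 7. No profitable deviation — NE.
(The remaining 12 profiles each have a profitable deviation by the same check.)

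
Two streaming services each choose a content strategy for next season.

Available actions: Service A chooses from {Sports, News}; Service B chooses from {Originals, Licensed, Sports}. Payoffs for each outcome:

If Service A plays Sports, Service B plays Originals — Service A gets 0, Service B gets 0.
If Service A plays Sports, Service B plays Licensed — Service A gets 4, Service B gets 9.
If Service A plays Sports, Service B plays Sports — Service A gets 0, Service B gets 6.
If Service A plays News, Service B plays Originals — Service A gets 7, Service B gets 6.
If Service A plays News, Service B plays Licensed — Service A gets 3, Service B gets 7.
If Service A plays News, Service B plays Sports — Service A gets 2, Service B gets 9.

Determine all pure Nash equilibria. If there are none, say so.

Service A against Originals: payoffs 0, 7 → best response News.
Service A against Licensed: payoffs 4, 3 → best response Sports.
Service A against Sports: payoffs 0, 2 → best response News.
Service B against Sports: payoffs 0, 9, 6 → best response Licensed.
Service B against News: payoffs 6, 7, 9 → best response Sports.
Mutual best responses: (Sports, Licensed); (News, Sports).

(Sports, Licensed); (News, Sports)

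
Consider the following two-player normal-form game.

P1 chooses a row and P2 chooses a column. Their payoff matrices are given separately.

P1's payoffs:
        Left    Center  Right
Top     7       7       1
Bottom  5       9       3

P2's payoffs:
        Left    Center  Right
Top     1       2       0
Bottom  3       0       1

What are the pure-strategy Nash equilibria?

P1 against Left: payoffs 7, 5 → best response Top.
P1 against Center: payoffs 7, 9 → best response Bottom.
P1 against Right: payoffs 1, 3 → best response Bottom.
P2 against Top: payoffs 1, 2, 0 → best response Center.
P2 against Bottom: payoffs 3, 0, 1 → best response Left.
No profile is a mutual best response for all players.

No pure-strategy Nash equilibrium.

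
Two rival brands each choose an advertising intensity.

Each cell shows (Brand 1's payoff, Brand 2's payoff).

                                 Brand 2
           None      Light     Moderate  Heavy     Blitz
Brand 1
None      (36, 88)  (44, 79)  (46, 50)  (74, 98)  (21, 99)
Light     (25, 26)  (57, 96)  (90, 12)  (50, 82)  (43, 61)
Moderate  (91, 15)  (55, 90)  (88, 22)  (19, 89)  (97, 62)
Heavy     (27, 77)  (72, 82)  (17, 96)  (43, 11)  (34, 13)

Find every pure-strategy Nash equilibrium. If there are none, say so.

For each player, find the best response to each opponent profile; mutual best responses are the pure NE.
Brand 1 against None: payoffs 36, 25, 91, 27 → best response Moderate.
Brand 1 against Light: payoffs 44, 57, 55, 72 → best response Heavy.
Brand 1 against Moderate: payoffs 46, 90, 88, 17 → best response Light.
Brand 1 against Heavy: payoffs 74, 50, 19, 43 → best response None.
Brand 1 against Blitz: payoffs 21, 43, 97, 34 → best response Moderate.
Brand 2 against None: payoffs 88, 79, 50, 98, 99 → best response Blitz.
Brand 2 against Light: payoffs 26, 96, 12, 82, 61 → best response Light.
Brand 2 against Moderate: payoffs 15, 90, 22, 89, 62 → best response Light.
Brand 2 against Heavy: payoffs 77, 82, 96, 11, 13 → best response Moderate.
No profile is a mutual best response for all players.

none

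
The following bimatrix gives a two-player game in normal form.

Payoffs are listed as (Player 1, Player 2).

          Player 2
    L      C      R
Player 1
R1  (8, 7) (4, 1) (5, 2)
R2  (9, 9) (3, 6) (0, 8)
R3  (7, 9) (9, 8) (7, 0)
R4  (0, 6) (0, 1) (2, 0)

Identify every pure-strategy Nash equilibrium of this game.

(R2, L)

Mark each player's best response to every combination of opponents' strategies; a profile where every player is best-responding is a pure Nash equilibrium.
Player 1 against L: payoffs 8, 9, 7, 0 → best response R2.
Player 1 against C: payoffs 4, 3, 9, 0 → best response R3.
Player 1 against R: payoffs 5, 0, 7, 2 → best response R3.
Player 2 against R1: payoffs 7, 1, 2 → best response L.
Player 2 against R2: payoffs 9, 6, 8 → best response L.
Player 2 against R3: payoffs 9, 8, 0 → best response L.
Player 2 against R4: payoffs 6, 1, 0 → best response L.
Mutual best responses: (R2, L).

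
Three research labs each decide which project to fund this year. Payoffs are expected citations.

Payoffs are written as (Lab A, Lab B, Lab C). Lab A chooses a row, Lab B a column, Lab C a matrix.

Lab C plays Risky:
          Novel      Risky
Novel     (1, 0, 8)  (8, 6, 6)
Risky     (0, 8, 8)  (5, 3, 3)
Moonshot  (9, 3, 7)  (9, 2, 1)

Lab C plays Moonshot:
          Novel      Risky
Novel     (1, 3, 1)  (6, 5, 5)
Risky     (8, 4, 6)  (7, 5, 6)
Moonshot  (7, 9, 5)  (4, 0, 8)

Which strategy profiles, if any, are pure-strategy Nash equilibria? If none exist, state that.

Pure-strategy Nash equilibria: (Risky, Risky, Moonshot); (Moonshot, Novel, Risky)

Mark each player's best response to every combination of opponents' strategies; a profile where every player is best-responding is a pure Nash equilibrium.
Lab A against (Novel, Risky): payoffs 1, 0, 9 → best response Moonshot.
Lab A against (Novel, Moonshot): payoffs 1, 8, 7 → best response Risky.
Lab A against (Risky, Risky): payoffs 8, 5, 9 → best response Moonshot.
Lab A against (Risky, Moonshot): payoffs 6, 7, 4 → best response Risky.
Lab B against (Novel, Risky): payoffs 0, 6 → best response Risky.
Lab B against (Novel, Moonshot): payoffs 3, 5 → best response Risky.
Lab B against (Risky, Risky): payoffs 8, 3 → best response Novel.
Lab B against (Risky, Moonshot): payoffs 4, 5 → best response Risky.
Lab B against (Moonshot, Risky): payoffs 3, 2 → best response Novel.
Lab B against (Moonshot, Moonshot): payoffs 9, 0 → best response Novel.
Lab C against (Novel, Novel): payoffs 8, 1 → best response Risky.
Lab C against (Novel, Risky): payoffs 6, 5 → best response Risky.
Lab C against (Risky, Novel): payoffs 8, 6 → best response Risky.
Lab C against (Risky, Risky): payoffs 3, 6 → best response Moonshot.
Lab C against (Moonshot, Novel): payoffs 7, 5 → best response Risky.
Lab C against (Moonshot, Risky): payoffs 1, 8 → best response Moonshot.
Mutual best responses: (Risky, Risky, Moonshot); (Moonshot, Novel, Risky).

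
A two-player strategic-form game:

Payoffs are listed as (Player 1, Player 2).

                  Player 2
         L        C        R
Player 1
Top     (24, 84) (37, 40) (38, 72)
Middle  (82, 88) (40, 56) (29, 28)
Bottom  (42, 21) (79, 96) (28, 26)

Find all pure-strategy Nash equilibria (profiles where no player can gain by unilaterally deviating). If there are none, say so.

Player 1 against L: payoffs 24, 82, 42 → best response Middle.
Player 1 against C: payoffs 37, 40, 79 → best response Bottom.
Player 1 against R: payoffs 38, 29, 28 → best response Top.
Player 2 against Top: payoffs 84, 40, 72 → best response L.
Player 2 against Middle: payoffs 88, 56, 28 → best response L.
Player 2 against Bottom: payoffs 21, 96, 26 → best response C.
Mutual best responses: (Middle, L); (Bottom, C).

The pure Nash equilibria are (Middle, L); (Bottom, C).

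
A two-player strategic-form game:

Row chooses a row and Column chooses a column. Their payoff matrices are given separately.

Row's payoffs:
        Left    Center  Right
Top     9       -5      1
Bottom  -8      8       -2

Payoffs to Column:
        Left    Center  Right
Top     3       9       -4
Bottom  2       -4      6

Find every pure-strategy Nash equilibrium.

(Top, Left): Column can switch to Center (3 → 9). Not NE.
(Top, Center): Row can switch to Bottom (-5 → 8). Not NE.
(Top, Right): Column can switch to Left (-4 → 3). Not NE.
(Bottom, Left): Row can switch to Top (-8 → 9). Not NE.
(Bottom, Center): Column can switch to Left (-4 → 2). Not NE.
(Bottom, Right): Row can switch to Top (-2 → 1). Not NE.

There is no pure-strategy Nash equilibrium.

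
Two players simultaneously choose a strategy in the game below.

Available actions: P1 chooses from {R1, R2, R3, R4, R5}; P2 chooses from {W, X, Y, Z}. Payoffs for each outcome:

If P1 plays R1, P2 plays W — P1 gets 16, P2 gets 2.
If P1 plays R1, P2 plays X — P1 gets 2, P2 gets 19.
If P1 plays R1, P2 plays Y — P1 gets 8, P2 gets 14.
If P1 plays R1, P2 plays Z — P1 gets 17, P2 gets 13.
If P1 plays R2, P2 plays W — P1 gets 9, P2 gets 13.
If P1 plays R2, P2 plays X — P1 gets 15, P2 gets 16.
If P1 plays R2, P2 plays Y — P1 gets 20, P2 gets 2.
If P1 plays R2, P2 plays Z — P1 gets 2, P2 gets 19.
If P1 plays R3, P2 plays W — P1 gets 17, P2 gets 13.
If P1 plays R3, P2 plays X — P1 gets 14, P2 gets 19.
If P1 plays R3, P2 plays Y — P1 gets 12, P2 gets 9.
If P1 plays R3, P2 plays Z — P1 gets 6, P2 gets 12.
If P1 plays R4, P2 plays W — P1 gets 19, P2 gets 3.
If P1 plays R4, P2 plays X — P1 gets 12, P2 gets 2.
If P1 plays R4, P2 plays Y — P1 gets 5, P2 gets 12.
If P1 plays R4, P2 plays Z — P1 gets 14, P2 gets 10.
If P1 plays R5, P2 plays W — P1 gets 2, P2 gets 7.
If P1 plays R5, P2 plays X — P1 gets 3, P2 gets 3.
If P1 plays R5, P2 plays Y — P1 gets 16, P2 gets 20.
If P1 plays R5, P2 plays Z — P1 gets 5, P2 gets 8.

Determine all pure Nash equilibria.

(R1, W): P1 can switch to R3 (16 → 17). Not NE.
(R1, X): P1 can switch to R2 (2 → 15). Not NE.
(R1, Y): P1 can switch to R2 (8 → 20). Not NE.
(R1, Z): P2 can switch to X (13 → 19). Not NE.
(R2, W): P1 can switch to R1 (9 → 16). Not NE.
(R2, X): P2 can switch to Z (16 → 19). Not NE.
(R2, Y): P2 can switch to W (2 → 13). Not NE.
(R2, Z): P1 can switch to R1 (2 → 17). Not NE.
(R3, W): P1 can switch to R4 (17 → 19). Not NE.
(R3, X): P1 can switch to R2 (14 → 15). Not NE.
(The remaining 10 profiles each have a profitable deviation by the same check.)

This game has no pure Nash equilibrium.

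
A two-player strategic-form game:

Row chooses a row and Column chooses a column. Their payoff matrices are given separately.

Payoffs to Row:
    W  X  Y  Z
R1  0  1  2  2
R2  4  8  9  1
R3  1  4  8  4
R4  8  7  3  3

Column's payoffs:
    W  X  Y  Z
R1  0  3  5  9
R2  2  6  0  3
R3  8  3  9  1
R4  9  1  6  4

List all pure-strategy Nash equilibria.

Pure-strategy Nash equilibria: (R2, X); (R4, W)

Mark each player's best response to every combination of opponents' strategies; a profile where every player is best-responding is a pure Nash equilibrium.
Row against W: payoffs 0, 4, 1, 8 → best response R4.
Row against X: payoffs 1, 8, 4, 7 → best response R2.
Row against Y: payoffs 2, 9, 8, 3 → best response R2.
Row against Z: payoffs 2, 1, 4, 3 → best response R3.
Column against R1: payoffs 0, 3, 5, 9 → best response Z.
Column against R2: payoffs 2, 6, 0, 3 → best response X.
Column against R3: payoffs 8, 3, 9, 1 → best response Y.
Column against R4: payoffs 9, 1, 6, 4 → best response W.
Mutual best responses: (R2, X); (R4, W).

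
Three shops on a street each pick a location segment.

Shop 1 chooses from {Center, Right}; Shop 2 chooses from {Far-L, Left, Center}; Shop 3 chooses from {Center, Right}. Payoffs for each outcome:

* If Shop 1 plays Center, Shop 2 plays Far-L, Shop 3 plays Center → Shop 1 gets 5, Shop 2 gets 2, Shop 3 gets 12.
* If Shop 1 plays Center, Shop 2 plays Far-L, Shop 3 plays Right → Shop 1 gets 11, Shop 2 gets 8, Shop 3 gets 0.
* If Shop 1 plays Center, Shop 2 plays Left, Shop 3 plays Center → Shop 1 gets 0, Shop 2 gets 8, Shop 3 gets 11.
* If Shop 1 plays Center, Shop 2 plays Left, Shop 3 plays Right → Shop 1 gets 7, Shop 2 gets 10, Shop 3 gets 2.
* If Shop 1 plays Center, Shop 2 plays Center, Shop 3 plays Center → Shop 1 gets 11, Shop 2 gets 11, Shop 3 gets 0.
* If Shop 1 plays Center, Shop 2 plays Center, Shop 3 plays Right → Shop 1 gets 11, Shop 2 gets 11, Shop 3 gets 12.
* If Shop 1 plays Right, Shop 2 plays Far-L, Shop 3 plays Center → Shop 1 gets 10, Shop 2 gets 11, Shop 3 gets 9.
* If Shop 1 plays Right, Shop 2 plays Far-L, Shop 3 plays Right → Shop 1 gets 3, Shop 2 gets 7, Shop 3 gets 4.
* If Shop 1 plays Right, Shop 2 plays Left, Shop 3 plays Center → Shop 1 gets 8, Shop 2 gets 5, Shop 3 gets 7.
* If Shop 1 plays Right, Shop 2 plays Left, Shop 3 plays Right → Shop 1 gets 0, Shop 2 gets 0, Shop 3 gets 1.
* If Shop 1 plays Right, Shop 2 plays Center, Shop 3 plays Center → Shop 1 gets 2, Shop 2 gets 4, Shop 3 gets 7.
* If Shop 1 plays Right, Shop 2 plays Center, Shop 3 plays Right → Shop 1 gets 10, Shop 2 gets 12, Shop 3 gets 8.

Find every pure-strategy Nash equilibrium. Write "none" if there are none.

The pure Nash equilibria are (Center, Center, Right), (Right, Far-L, Center).

For each player, find the best response to each opponent profile; mutual best responses are the pure NE.
Shop 1 against (Far-L, Center): payoffs 5, 10 → best response Right.
Shop 1 against (Far-L, Right): payoffs 11, 3 → best response Center.
Shop 1 against (Left, Center): payoffs 0, 8 → best response Right.
Shop 1 against (Left, Right): payoffs 7, 0 → best response Center.
Shop 1 against (Center, Center): payoffs 11, 2 → best response Center.
Shop 1 against (Center, Right): payoffs 11, 10 → best response Center.
Shop 2 against (Center, Center): payoffs 2, 8, 11 → best response Center.
Shop 2 against (Center, Right): payoffs 8, 10, 11 → best response Center.
Shop 2 against (Right, Center): payoffs 11, 5, 4 → best response Far-L.
Shop 2 against (Right, Right): payoffs 7, 0, 12 → best response Center.
Shop 3 against (Center, Far-L): payoffs 12, 0 → best response Center.
Shop 3 against (Center, Left): payoffs 11, 2 → best response Center.
Shop 3 against (Center, Center): payoffs 0, 12 → best response Right.
Shop 3 against (Right, Far-L): payoffs 9, 4 → best response Center.
Shop 3 against (Right, Left): payoffs 7, 1 → best response Center.
Shop 3 against (Right, Center): payoffs 7, 8 → best response Right.
Mutual best responses: (Center, Center, Right); (Right, Far-L, Center).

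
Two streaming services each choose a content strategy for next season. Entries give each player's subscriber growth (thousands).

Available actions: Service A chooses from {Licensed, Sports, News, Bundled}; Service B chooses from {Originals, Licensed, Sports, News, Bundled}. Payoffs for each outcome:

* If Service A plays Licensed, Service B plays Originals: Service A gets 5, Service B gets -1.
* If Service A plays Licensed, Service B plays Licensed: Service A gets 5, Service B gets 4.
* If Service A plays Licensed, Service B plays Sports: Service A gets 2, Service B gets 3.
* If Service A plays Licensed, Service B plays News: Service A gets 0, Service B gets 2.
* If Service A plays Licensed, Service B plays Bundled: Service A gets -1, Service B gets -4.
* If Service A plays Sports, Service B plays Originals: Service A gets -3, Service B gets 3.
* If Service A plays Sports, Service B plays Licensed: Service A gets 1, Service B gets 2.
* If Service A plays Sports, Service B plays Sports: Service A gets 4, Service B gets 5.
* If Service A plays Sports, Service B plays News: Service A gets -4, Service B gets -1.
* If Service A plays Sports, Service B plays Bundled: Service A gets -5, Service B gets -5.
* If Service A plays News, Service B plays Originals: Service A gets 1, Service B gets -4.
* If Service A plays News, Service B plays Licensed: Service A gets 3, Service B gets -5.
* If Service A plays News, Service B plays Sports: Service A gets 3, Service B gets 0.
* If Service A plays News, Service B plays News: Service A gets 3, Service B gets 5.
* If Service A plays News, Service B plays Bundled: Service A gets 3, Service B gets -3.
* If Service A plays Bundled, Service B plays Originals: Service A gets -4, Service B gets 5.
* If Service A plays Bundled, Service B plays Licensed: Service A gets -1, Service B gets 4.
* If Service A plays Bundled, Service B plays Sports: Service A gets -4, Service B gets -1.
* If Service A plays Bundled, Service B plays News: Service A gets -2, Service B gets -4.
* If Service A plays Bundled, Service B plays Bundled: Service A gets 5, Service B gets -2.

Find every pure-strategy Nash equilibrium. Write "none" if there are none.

Service A against Originals: payoffs 5, -3, 1, -4 → best response Licensed.
Service A against Licensed: payoffs 5, 1, 3, -1 → best response Licensed.
Service A against Sports: payoffs 2, 4, 3, -4 → best response Sports.
Service A against News: payoffs 0, -4, 3, -2 → best response News.
Service A against Bundled: payoffs -1, -5, 3, 5 → best response Bundled.
Service B against Licensed: payoffs -1, 4, 3, 2, -4 → best response Licensed.
Service B against Sports: payoffs 3, 2, 5, -1, -5 → best response Sports.
Service B against News: payoffs -4, -5, 0, 5, -3 → best response News.
Service B against Bundled: payoffs 5, 4, -1, -4, -2 → best response Originals.
Mutual best responses: (Licensed, Licensed); (Sports, Sports); (News, News).

(Licensed, Licensed); (Sports, Sports); (News, News)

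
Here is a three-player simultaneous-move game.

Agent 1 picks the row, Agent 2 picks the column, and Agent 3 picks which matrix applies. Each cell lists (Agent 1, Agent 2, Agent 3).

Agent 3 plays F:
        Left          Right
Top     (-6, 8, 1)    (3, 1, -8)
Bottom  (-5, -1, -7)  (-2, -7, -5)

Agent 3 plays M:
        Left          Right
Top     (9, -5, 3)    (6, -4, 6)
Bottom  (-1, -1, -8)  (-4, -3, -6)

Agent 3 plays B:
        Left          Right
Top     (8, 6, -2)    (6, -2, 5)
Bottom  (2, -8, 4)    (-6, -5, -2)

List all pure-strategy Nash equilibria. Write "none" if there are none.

(Top, Left, F): Agent 1 can switch to Bottom (-6 → -5). Not NE.
(Top, Left, M): Agent 2 can switch to Right (-5 → -4). Not NE.
(Top, Left, B): Agent 3 can switch to F (-2 → 1). Not NE.
(Top, Right, F): Agent 2 can switch to Left (1 → 8). Not NE.
(Top, Right, M): Agent 1 gets 6, best alternative -4; Agent 2 gets -4, best alternative -5; Agent 3 gets 6, best alternative 5. No profitable deviation — NE.
(Top, Right, B): Agent 2 can switch to Left (-2 → 6). Not NE.
(Bottom, Left, F): Agent 3 can switch to B (-7 → 4). Not NE.
(Bottom, Left, M): Agent 1 can switch to Top (-1 → 9). Not NE.
(Bottom, Left, B): Agent 1 can switch to Top (2 → 8). Not NE.
(Bottom, Right, F): Agent 1 can switch to Top (-2 → 3). Not NE.
(Bottom, Right, M): Agent 1 can switch to Top (-4 → 6). Not NE.
(The remaining 1 profile has a profitable deviation by the same check.)

Pure NE: (Top, Right, M)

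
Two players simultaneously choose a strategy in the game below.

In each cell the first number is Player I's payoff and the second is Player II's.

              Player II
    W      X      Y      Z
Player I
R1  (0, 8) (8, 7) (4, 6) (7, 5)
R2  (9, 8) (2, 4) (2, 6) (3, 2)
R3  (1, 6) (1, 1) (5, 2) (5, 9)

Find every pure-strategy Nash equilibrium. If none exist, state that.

Pure NE: (R2, W)

(R1, W): Player I can switch to R2 (0 → 9). Not NE.
(R1, X): Player II can switch to W (7 → 8). Not NE.
(R1, Y): Player I can switch to R3 (4 → 5). Not NE.
(R1, Z): Player II can switch to W (5 → 8). Not NE.
(R2, W): Player I gets 9, best alternative 1; Player II gets 8, best alternative 6. No profitable deviation — NE.
(R2, X): Player I can switch to R1 (2 → 8). Not NE.
(R2, Y): Player I can switch to R1 (2 → 4). Not NE.
(The remaining 5 profiles each have a profitable deviation by the same check.)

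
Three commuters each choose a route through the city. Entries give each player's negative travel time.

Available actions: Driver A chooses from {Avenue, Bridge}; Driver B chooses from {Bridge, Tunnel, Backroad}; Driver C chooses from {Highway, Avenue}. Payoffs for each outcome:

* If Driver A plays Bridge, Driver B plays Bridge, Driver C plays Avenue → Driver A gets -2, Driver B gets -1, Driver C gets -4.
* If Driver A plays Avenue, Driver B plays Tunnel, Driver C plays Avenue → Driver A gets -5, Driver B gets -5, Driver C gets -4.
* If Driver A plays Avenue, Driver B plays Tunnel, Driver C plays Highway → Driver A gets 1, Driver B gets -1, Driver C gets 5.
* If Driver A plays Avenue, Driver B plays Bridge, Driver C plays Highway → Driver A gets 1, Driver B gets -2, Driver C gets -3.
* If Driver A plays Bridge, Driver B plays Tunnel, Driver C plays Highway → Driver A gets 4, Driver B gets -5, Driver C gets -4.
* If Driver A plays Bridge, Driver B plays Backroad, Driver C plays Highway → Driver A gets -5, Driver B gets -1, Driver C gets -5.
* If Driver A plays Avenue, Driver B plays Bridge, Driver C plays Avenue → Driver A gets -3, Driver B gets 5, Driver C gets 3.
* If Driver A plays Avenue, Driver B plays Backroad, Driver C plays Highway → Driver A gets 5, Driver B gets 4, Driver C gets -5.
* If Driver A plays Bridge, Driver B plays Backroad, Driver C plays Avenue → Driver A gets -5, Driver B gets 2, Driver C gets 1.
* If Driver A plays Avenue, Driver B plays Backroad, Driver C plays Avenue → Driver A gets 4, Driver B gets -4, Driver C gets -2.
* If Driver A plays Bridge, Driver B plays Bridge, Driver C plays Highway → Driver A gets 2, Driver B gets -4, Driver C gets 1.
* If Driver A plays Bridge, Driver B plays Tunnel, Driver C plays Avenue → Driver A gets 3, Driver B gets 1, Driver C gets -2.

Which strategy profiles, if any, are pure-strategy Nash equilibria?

There is no pure-strategy Nash equilibrium.

Driver A against (Bridge, Highway): payoffs 1, 2 → best response Bridge.
Driver A against (Bridge, Avenue): payoffs -3, -2 → best response Bridge.
Driver A against (Tunnel, Highway): payoffs 1, 4 → best response Bridge.
Driver A against (Tunnel, Avenue): payoffs -5, 3 → best response Bridge.
Driver A against (Backroad, Highway): payoffs 5, -5 → best response Avenue.
Driver A against (Backroad, Avenue): payoffs 4, -5 → best response Avenue.
Driver B against (Avenue, Highway): payoffs -2, -1, 4 → best response Backroad.
Driver B against (Avenue, Avenue): payoffs 5, -5, -4 → best response Bridge.
Driver B against (Bridge, Highway): payoffs -4, -5, -1 → best response Backroad.
Driver B against (Bridge, Avenue): payoffs -1, 1, 2 → best response Backroad.
Driver C against (Avenue, Bridge): payoffs -3, 3 → best response Avenue.
Driver C against (Avenue, Tunnel): payoffs 5, -4 → best response Highway.
Driver C against (Avenue, Backroad): payoffs -5, -2 → best response Avenue.
Driver C against (Bridge, Bridge): payoffs 1, -4 → best response Highway.
Driver C against (Bridge, Tunnel): payoffs -4, -2 → best response Avenue.
Driver C against (Bridge, Backroad): payoffs -5, 1 → best response Avenue.
No profile is a mutual best response for all players.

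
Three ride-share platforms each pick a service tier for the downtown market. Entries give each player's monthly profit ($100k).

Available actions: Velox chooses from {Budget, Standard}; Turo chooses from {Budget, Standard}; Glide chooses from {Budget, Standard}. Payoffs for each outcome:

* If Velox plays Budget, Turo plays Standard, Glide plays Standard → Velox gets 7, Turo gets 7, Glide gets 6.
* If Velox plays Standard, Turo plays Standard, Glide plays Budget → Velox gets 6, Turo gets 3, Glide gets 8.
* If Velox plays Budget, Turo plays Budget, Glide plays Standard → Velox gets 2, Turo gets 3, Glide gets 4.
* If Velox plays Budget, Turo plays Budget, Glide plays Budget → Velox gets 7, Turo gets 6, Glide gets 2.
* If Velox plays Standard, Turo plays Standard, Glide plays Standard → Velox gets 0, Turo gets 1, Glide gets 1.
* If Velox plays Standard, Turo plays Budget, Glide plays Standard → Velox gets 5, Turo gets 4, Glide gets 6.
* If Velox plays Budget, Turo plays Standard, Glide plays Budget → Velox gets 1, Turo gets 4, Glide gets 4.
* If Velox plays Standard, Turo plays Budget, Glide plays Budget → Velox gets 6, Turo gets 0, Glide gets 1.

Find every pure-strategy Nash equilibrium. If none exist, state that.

(Budget, Standard, Standard) and (Standard, Budget, Standard) and (Standard, Standard, Budget)

(Budget, Budget, Budget): Glide can switch to Standard (2 → 4). Not NE.
(Budget, Budget, Standard): Velox can switch to Standard (2 → 5). Not NE.
(Budget, Standard, Budget): Velox can switch to Standard (1 → 6). Not NE.
(Budget, Standard, Standard): Velox gets 7, best alternative 0; Turo gets 7, best alternative 3; Glide gets 6, best alternative 4. No profitable deviation — NE.
(Standard, Budget, Budget): Velox can switch to Budget (6 → 7). Not NE.
(Standard, Budget, Standard): Velox gets 5, best alternative 2; Turo gets 4, best alternative 1; Glide gets 6, best alternative 1. No profitable deviation — NE.
(Standard, Standard, Budget): Velox gets 6, best alternative 1; Turo gets 3, best alternative 0; Glide gets 8, best alternative 1. No profitable deviation — NE.
(Standard, Standard, Standard): Velox can switch to Budget (0 → 7). Not NE.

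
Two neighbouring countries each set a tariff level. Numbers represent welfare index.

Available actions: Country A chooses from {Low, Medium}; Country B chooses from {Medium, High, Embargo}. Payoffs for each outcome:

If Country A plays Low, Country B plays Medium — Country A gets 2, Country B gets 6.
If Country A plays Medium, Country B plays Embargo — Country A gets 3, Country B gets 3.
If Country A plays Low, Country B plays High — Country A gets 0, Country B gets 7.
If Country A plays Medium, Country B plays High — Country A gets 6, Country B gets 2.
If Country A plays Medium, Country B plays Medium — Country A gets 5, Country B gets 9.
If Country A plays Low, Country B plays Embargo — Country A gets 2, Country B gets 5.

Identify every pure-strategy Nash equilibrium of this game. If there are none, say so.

Pure NE: (Medium, Medium)

(Low, Medium): Country A can switch to Medium (2 → 5). Not NE.
(Low, High): Country A can switch to Medium (0 → 6). Not NE.
(Low, Embargo): Country A can switch to Medium (2 → 3). Not NE.
(Medium, Medium): Country A gets 5, best alternative 2; Country B gets 9, best alternative 3. No profitable deviation — NE.
(Medium, High): Country B can switch to Medium (2 → 9). Not NE.
(Medium, Embargo): Country B can switch to Medium (3 → 9). Not NE.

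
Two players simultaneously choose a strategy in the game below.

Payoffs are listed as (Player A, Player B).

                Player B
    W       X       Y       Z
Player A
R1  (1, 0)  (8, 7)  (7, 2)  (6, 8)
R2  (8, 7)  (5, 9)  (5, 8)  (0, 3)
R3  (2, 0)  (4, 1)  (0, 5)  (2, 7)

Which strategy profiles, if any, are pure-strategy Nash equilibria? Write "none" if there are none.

Check each profile: it is a Nash equilibrium iff no player can strictly gain by switching unilaterally.
(R1, W): Player A can switch to R2 (1 → 8). Not NE.
(R1, X): Player B can switch to Z (7 → 8). Not NE.
(R1, Y): Player B can switch to X (2 → 7). Not NE.
(R1, Z): Player A gets 6, best alternative 2; Player B gets 8, best alternative 7. No profitable deviation — NE.
(R2, W): Player B can switch to X (7 → 9). Not NE.
(R2, X): Player A can switch to R1 (5 → 8). Not NE.
(R2, Y): Player A can switch to R1 (5 → 7). Not NE.
(The remaining 5 profiles each have a profitable deviation by the same check.)

Pure NE: (R1, Z)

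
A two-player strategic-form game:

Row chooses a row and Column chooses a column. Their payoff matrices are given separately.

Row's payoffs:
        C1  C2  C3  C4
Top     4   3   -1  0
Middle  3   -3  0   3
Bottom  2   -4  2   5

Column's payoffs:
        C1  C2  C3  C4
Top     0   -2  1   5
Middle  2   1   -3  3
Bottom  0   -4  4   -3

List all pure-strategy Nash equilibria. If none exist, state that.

Pure NE: (Bottom, C3)

Mark each player's best response to every combination of opponents' strategies; a profile where every player is best-responding is a pure Nash equilibrium.
Row against C1: payoffs 4, 3, 2 → best response Top.
Row against C2: payoffs 3, -3, -4 → best response Top.
Row against C3: payoffs -1, 0, 2 → best response Bottom.
Row against C4: payoffs 0, 3, 5 → best response Bottom.
Column against Top: payoffs 0, -2, 1, 5 → best response C4.
Column against Middle: payoffs 2, 1, -3, 3 → best response C4.
Column against Bottom: payoffs 0, -4, 4, -3 → best response C3.
Mutual best responses: (Bottom, C3).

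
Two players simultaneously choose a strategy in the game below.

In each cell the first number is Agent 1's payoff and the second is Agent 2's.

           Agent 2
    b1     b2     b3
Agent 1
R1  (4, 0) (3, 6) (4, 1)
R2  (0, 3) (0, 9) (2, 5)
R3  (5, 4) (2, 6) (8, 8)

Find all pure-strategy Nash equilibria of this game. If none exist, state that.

(R1, b2) and (R3, b3)

Agent 1 against b1: payoffs 4, 0, 5 → best response R3.
Agent 1 against b2: payoffs 3, 0, 2 → best response R1.
Agent 1 against b3: payoffs 4, 2, 8 → best response R3.
Agent 2 against R1: payoffs 0, 6, 1 → best response b2.
Agent 2 against R2: payoffs 3, 9, 5 → best response b2.
Agent 2 against R3: payoffs 4, 6, 8 → best response b3.
Mutual best responses: (R1, b2); (R3, b3).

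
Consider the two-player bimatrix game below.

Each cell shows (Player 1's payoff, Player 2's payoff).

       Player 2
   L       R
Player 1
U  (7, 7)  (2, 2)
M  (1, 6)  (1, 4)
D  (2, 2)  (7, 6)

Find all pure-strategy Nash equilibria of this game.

Pure-strategy Nash equilibria: (U, L) and (D, R)

Player 1 against L: payoffs 7, 1, 2 → best response U.
Player 1 against R: payoffs 2, 1, 7 → best response D.
Player 2 against U: payoffs 7, 2 → best response L.
Player 2 against M: payoffs 6, 4 → best response L.
Player 2 against D: payoffs 2, 6 → best response R.
Mutual best responses: (U, L); (D, R).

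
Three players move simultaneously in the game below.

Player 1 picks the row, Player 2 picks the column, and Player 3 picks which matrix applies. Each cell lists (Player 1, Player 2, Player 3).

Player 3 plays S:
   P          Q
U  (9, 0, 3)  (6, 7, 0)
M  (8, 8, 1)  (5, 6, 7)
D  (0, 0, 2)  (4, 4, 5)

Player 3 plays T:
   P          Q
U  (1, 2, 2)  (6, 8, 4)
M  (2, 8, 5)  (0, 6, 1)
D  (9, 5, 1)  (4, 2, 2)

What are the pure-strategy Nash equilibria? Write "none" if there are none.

Check each profile: it is a Nash equilibrium iff no player can strictly gain by switching unilaterally.
(U, P, S): Player 2 can switch to Q (0 → 7). Not NE.
(U, P, T): Player 1 can switch to M (1 → 2). Not NE.
(U, Q, S): Player 3 can switch to T (0 → 4). Not NE.
(U, Q, T): Player 1 gets 6, best alternative 4; Player 2 gets 8, best alternative 2; Player 3 gets 4, best alternative 0. No profitable deviation — NE.
(M, P, S): Player 1 can switch to U (8 → 9). Not NE.
(M, P, T): Player 1 can switch to D (2 → 9). Not NE.
(M, Q, S): Player 1 can switch to U (5 → 6). Not NE.
(M, Q, T): Player 1 can switch to U (0 → 6). Not NE.
(D, P, S): Player 1 can switch to U (0 → 9). Not NE.
(D, P, T): Player 3 can switch to S (1 → 2). Not NE.
(D, Q, S): Player 1 can switch to U (4 → 6). Not NE.
(D, Q, T): Player 1 can switch to U (4 → 6). Not NE.

Pure NE: (U, Q, T)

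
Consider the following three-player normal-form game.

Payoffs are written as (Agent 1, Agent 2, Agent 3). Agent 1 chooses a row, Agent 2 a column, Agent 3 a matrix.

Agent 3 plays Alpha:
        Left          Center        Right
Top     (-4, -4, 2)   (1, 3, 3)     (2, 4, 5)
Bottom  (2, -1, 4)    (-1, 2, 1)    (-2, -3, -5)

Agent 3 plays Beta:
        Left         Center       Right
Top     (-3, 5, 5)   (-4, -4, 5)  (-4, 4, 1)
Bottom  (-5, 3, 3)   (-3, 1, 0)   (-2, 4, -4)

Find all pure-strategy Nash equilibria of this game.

For each strategy profile, look for a profitable unilateral deviation.
(Top, Left, Alpha): Agent 1 can switch to Bottom (-4 → 2). Not NE.
(Top, Left, Beta): Agent 1 gets -3, best alternative -5; Agent 2 gets 5, best alternative 4; Agent 3 gets 5, best alternative 2. No profitable deviation — NE.
(Top, Center, Alpha): Agent 2 can switch to Right (3 → 4). Not NE.
(Top, Center, Beta): Agent 1 can switch to Bottom (-4 → -3). Not NE.
(Top, Right, Alpha): Agent 1 gets 2, best alternative -2; Agent 2 gets 4, best alternative 3; Agent 3 gets 5, best alternative 1. No profitable deviation — NE.
(Top, Right, Beta): Agent 1 can switch to Bottom (-4 → -2). Not NE.
(Bottom, Left, Alpha): Agent 2 can switch to Center (-1 → 2). Not NE.
(Bottom, Left, Beta): Agent 1 can switch to Top (-5 → -3). Not NE.
(Bottom, Center, Alpha): Agent 1 can switch to Top (-1 → 1). Not NE.
(Bottom, Center, Beta): Agent 2 can switch to Left (1 → 3). Not NE.
(Bottom, Right, Alpha): Agent 1 can switch to Top (-2 → 2). Not NE.
(Bottom, Right, Beta): Agent 1 gets -2, best alternative -4; Agent 2 gets 4, best alternative 3; Agent 3 gets -4, best alternative -5. No profitable deviation — NE.

(Top, Left, Beta) and (Top, Right, Alpha) and (Bottom, Right, Beta)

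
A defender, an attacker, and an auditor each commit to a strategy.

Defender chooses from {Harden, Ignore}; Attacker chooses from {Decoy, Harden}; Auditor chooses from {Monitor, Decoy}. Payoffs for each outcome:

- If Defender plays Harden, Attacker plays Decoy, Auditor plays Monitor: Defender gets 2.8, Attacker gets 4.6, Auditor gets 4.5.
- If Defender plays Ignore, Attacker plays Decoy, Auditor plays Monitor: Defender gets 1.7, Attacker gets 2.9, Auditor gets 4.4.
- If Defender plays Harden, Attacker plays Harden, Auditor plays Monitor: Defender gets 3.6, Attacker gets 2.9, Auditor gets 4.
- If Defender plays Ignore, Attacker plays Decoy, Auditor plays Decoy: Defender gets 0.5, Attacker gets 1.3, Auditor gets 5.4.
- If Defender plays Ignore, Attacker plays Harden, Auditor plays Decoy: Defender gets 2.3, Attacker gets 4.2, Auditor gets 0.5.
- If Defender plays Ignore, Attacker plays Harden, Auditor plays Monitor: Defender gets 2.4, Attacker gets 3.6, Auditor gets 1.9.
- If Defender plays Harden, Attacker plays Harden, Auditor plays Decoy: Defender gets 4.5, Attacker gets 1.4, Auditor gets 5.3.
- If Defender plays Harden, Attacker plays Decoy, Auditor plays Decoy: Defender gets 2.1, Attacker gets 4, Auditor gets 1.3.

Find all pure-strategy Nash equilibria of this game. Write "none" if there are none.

The unique pure-strategy Nash equilibrium is (Harden, Decoy, Monitor).

Defender against (Decoy, Monitor): payoffs 2.8, 1.7 → best response Harden.
Defender against (Decoy, Decoy): payoffs 2.1, 0.5 → best response Harden.
Defender against (Harden, Monitor): payoffs 3.6, 2.4 → best response Harden.
Defender against (Harden, Decoy): payoffs 4.5, 2.3 → best response Harden.
Attacker against (Harden, Monitor): payoffs 4.6, 2.9 → best response Decoy.
Attacker against (Harden, Decoy): payoffs 4, 1.4 → best response Decoy.
Attacker against (Ignore, Monitor): payoffs 2.9, 3.6 → best response Harden.
Attacker against (Ignore, Decoy): payoffs 1.3, 4.2 → best response Harden.
Auditor against (Harden, Decoy): payoffs 4.5, 1.3 → best response Monitor.
Auditor against (Harden, Harden): payoffs 4, 5.3 → best response Decoy.
Auditor against (Ignore, Decoy): payoffs 4.4, 5.4 → best response Decoy.
Auditor against (Ignore, Harden): payoffs 1.9, 0.5 → best response Monitor.
Mutual best responses: (Harden, Decoy, Monitor).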